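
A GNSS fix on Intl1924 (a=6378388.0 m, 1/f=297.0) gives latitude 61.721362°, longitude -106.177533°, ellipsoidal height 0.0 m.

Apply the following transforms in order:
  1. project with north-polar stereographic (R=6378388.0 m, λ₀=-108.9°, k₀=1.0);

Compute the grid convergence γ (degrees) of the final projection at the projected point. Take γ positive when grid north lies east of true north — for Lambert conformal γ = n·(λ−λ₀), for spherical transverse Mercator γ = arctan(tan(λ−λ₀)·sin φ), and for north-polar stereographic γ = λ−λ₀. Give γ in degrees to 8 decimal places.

start: φ=61.721362°, λ=-106.177533°, h=0.000 m
→ into stereo (λ₀=-108.9°): φ=61.72136200°, λ−λ₀=2.72246700°
convergence γ = 2.72246700°

2.72246700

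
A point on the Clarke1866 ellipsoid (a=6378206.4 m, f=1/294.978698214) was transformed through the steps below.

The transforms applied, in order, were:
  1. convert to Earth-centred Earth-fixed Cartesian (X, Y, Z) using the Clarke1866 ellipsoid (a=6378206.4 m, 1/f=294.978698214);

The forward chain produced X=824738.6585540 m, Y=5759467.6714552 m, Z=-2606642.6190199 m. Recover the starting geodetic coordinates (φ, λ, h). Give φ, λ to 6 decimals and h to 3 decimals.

φ=-24.278546°, λ=81.850814°, h=864.440 m

start: X=824738.6586, Y=5759467.6715, Z=-2606642.6190 m
→ geod (Bowring, a=6378206.400): φ=-24.27854600°, λ=81.85081400°, h=864.4400 m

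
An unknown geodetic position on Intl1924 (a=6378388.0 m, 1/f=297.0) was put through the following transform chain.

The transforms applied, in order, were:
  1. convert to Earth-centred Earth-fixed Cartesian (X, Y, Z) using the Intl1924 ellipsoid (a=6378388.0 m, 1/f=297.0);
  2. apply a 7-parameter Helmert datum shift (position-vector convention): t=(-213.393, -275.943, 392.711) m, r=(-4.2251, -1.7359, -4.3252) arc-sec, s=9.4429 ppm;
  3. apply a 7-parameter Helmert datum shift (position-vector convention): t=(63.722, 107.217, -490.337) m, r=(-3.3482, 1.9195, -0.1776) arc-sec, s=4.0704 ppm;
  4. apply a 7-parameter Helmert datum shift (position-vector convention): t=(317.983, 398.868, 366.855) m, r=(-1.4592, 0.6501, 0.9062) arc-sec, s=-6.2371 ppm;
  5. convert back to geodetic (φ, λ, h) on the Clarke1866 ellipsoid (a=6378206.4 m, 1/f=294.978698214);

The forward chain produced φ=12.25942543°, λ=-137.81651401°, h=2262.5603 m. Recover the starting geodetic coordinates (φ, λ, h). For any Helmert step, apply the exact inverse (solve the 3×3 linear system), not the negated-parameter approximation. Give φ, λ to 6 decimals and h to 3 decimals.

φ=12.254097°, λ=-137.814619°, h=2243.404 m

start: φ=12.259425°, λ=-137.816514°, h=2262.560 m
→ ECEF (a=6378206.400, f=1/294.978698214): X=-4620806.2321, Y=-4187465.0336, Z=1345857.0077
→ Helmert⁻¹: X=-4621175.6772, Y=-4187879.2376, Z=1345454.3531
→ Helmert⁻¹: X=-4621229.5073, Y=-4187995.2331, Z=1345828.2247
→ Helmert⁻¹: X=-4620873.3417, Y=-4187804.2006, Z=1345375.9153
→ geod (Bowring, a=6378388.000): φ=12.25409700°, λ=-137.81461900°, h=2243.4040 m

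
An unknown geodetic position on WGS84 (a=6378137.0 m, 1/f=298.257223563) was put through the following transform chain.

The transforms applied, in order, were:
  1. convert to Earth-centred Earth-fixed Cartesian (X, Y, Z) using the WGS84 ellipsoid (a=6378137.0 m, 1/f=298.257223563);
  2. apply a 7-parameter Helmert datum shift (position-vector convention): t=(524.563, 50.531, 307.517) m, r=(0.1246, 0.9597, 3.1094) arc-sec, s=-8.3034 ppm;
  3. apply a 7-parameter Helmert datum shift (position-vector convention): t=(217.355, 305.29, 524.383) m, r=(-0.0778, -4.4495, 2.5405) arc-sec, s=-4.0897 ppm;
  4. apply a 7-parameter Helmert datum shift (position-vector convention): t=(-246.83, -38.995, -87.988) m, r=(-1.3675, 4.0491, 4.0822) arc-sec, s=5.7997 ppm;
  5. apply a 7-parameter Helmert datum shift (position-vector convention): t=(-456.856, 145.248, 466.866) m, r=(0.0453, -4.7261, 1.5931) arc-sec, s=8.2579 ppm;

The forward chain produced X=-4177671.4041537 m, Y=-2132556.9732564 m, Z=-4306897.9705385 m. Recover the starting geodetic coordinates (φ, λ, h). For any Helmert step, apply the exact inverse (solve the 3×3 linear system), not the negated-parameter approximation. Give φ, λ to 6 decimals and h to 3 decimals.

start: X=-4177671.4042, Y=-2132556.9733, Z=-4306897.9705 m
→ Helmert⁻¹: X=-4177295.2158, Y=-2132653.2921, Z=-4307233.0852
→ Helmert⁻¹: X=-4176981.8114, Y=-2132490.7056, Z=-4307216.2519
→ Helmert⁻¹: X=-4177335.4425, Y=-2132751.6424, Z=-4307668.9442
→ Helmert⁻¹: X=-4177906.8029, Y=-2132759.5044, Z=-4308030.3828
→ geod (Bowring, a=6378137.000): φ=-42.75615400°, λ=-152.95636200°, h=558.9700 m

φ=-42.756154°, λ=-152.956362°, h=558.970 m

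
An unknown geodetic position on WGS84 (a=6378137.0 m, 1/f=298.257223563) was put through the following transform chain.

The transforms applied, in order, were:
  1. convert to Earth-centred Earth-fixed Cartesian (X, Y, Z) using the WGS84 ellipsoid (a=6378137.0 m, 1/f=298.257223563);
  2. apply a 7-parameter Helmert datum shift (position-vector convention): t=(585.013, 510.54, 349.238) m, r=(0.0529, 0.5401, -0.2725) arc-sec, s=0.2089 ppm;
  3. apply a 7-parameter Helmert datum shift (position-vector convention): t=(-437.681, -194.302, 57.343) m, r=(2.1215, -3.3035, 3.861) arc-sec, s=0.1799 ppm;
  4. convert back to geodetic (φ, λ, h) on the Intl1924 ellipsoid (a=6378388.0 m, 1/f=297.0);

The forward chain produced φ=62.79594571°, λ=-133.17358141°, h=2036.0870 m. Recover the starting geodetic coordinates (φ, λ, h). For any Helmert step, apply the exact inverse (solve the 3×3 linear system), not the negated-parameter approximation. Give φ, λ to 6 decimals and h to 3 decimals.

start: φ=62.795946°, λ=-133.173581°, h=2036.087 m
→ ECEF (a=6378388.000, f=1/297.0): X=-2001087.1890, Y=-2132911.3897, Z=5651552.3796
→ Helmert⁻¹: X=-2000598.5537, Y=-2132621.1275, Z=5651547.9958
→ Helmert⁻¹: X=-2001195.1281, Y=-2133132.4164, Z=5651192.8842
→ geod (Bowring, a=6378137.000): φ=62.79192900°, λ=-133.17216100°, h=2002.6050 m

φ=62.791929°, λ=-133.172161°, h=2002.605 m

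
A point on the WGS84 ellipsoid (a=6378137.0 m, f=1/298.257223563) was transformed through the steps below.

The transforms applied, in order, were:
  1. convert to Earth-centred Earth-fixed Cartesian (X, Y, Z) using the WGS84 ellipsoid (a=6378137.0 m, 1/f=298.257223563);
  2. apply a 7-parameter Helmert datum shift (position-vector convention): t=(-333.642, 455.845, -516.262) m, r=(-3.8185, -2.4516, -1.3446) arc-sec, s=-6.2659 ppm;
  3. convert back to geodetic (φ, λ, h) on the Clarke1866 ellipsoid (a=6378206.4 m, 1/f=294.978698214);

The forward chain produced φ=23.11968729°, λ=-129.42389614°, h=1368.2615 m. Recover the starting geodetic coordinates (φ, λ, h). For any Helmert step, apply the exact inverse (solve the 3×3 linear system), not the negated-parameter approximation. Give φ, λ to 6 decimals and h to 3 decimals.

φ=23.121539°, λ=-129.417673°, h=1772.658 m

start: φ=23.119687°, λ=-129.423896°, h=1368.262 m
→ ECEF (a=6378206.400, f=1/294.978698214): X=-3727932.7552, Y=-4534602.3973, Z=2489307.4542
→ Helmert⁻¹: X=-3727563.3133, Y=-4535157.0506, Z=2489799.6644
→ geod (Bowring, a=6378137.000): φ=23.12153900°, λ=-129.41767300°, h=1772.6580 m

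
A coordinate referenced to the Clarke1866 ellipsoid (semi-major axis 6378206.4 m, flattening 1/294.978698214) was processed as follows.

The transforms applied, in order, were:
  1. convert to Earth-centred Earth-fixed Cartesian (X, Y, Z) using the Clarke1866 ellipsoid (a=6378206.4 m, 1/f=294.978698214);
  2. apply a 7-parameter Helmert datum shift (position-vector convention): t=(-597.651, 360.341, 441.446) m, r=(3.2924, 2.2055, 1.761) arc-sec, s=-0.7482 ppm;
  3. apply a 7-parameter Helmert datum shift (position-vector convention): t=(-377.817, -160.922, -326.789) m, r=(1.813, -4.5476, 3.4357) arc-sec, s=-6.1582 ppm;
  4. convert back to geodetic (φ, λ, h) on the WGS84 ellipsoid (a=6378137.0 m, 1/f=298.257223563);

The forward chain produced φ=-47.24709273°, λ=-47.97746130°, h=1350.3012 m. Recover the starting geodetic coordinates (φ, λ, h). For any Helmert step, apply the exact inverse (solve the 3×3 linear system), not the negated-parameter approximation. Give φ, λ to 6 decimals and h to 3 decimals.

start: φ=-47.247093°, λ=-47.977461°, h=1350.301 m
→ ECEF (a=6378137.000, f=1/298.257223563): X=2904273.5634, Y=-3222972.0252, Z=-4661447.4842
→ Helmert⁻¹: X=2904512.8176, Y=-3222920.3000, Z=-4661185.1079
→ Helmert⁻¹: X=2905134.9663, Y=-3223382.2631, Z=-4661547.5268
→ geod (Bowring, a=6378206.400): φ=-47.24401700°, λ=-47.97263800°, h=2080.7880 m

φ=-47.244017°, λ=-47.972638°, h=2080.788 m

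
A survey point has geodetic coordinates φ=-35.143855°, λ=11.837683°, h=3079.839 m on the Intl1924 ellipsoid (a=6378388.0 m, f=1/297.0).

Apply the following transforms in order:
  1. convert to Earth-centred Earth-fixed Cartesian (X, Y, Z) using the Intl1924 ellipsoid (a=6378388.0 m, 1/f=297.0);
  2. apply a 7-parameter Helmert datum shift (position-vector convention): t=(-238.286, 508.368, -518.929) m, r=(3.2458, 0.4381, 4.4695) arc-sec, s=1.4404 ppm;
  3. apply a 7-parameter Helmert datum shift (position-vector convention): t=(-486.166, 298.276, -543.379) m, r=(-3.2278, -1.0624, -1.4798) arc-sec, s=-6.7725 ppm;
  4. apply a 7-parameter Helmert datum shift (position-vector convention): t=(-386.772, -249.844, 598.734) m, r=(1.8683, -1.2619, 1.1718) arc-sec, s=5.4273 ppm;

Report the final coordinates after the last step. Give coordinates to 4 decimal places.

start: φ=-35.143855°, λ=11.837683°, h=3079.839 m
→ ECEF (a=6378388.000, f=1/297.0): X=5112904.2578, Y=1071651.3129, Z=-3652758.3911
→ Helmert 7p (PV): X=5112642.3567, Y=1072329.4951, Z=-3653276.5776
→ Helmert 7p (PV): X=5112148.0751, Y=1072526.6604, Z=-3653785.6620
→ Helmert 7p (PV): X=5111805.3087, Y=1072344.7752, Z=-3653165.7678

X=5111805.3087 m, Y=1072344.7752 m, Z=-3653165.7678 m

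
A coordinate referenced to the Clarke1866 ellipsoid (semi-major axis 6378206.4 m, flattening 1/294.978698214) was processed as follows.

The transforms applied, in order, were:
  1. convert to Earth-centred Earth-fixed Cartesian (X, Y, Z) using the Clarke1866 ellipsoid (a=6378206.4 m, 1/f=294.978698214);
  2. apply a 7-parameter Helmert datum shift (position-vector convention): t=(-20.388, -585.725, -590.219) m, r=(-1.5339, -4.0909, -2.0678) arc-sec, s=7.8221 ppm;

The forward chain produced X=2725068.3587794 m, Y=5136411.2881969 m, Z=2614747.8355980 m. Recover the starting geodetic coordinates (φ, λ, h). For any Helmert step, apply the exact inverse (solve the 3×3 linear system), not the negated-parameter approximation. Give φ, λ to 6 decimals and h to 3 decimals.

φ=24.361683°, λ=62.054850°, h=1511.838 m

start: X=2725068.3588, Y=5136411.2882, Z=2614747.8356 m
→ Helmert⁻¹: X=2725067.8030, Y=5136964.7013, Z=2615301.7517
→ geod (Bowring, a=6378206.400): φ=24.36168300°, λ=62.05485000°, h=1511.8380 m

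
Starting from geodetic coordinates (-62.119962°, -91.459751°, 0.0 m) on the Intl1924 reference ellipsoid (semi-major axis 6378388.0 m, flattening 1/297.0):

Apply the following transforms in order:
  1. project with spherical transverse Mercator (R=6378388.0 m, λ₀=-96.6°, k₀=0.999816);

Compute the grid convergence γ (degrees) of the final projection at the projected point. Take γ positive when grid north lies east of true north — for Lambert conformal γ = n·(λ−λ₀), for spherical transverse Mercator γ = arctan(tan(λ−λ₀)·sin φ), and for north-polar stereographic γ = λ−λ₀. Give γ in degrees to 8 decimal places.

start: φ=-62.119962°, λ=-91.459751°, h=0.000 m
→ into tm (λ₀=-96.6°): φ=-62.11996200°, λ−λ₀=5.14024900°
convergence γ = -4.54627723°

-4.54627723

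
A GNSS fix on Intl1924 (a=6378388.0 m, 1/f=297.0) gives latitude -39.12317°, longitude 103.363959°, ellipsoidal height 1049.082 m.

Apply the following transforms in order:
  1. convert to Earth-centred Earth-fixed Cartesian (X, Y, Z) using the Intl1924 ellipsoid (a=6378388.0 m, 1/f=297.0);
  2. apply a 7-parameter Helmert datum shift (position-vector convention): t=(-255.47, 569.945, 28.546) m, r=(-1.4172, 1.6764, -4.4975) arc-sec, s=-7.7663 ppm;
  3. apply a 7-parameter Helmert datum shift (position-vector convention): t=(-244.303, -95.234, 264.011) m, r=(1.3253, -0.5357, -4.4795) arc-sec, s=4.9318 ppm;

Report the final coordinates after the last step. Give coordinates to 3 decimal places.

start: φ=-39.123170°, λ=103.363959°, h=1049.082 m
→ ECEF (a=6378388.000, f=1/297.0): X=-1145451.3936, Y=4821553.0865, Z=-4003662.4796
→ Helmert 7p (PV): X=-1145625.3762, Y=4822083.0536, Z=-4003626.6581
→ Helmert 7p (PV): X=-1145760.2083, Y=4822062.2055, Z=-4003354.3844

X=-1145760.208 m, Y=4822062.205 m, Z=-4003354.384 m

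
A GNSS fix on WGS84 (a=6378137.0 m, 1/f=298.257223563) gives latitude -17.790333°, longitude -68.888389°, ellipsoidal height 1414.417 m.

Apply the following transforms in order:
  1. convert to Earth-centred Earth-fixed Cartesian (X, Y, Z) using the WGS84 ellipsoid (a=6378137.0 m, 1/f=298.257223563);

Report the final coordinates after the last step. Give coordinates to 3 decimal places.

start: φ=-17.790333°, λ=-68.888389°, h=1414.417 m
→ ECEF (a=6378137.000, f=1/298.257223563): X=2188628.3061, Y=-5668542.2978, Z=-1936733.5524

X=2188628.306 m, Y=-5668542.298 m, Z=-1936733.552 m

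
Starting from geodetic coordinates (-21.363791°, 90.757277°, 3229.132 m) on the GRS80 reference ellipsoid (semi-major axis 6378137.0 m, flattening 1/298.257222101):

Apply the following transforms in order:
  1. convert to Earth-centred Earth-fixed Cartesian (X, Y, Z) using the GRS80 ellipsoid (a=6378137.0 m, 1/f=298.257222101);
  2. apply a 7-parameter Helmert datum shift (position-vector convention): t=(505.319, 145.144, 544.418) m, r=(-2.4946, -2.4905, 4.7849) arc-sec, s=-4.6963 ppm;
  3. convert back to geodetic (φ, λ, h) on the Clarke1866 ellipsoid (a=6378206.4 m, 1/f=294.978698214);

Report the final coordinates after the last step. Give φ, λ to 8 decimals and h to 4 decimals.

φ=-21.36091838°, λ=90.75345325°, h=3092.0687 m

start: φ=-21.363791°, λ=90.757277°, h=3229.132 m
→ ECEF (a=6378137.000, f=1/298.257222101): X=-78579.4940, Y=5944999.2458, Z=-2310128.7027
→ Helmert 7p (PV): X=-78183.8235, Y=5945086.7085, Z=-2309646.2839
→ geod (Bowring, a=6378206.400): φ=-21.36091838°, λ=90.75345325°, h=3092.0687 m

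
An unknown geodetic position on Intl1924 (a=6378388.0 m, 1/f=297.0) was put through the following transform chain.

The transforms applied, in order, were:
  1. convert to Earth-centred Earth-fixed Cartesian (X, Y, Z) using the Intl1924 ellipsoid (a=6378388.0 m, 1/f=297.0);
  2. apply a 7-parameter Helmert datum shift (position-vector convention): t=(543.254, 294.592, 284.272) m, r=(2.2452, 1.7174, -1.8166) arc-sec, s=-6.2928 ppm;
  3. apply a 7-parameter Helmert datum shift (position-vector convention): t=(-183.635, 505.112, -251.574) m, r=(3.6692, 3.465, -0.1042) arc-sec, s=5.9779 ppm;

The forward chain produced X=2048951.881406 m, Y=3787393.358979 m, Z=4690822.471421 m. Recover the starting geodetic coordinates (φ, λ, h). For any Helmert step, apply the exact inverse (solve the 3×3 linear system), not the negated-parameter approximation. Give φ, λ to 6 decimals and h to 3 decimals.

start: X=2048951.8814, Y=3787393.3590, Z=4690822.4714 m
→ Helmert⁻¹: X=2049042.5505, Y=3786950.0920, Z=4691013.0590
→ Helmert⁻¹: X=2048439.7811, Y=3786748.4285, Z=4690734.1418
→ geod (Bowring, a=6378388.000): φ=47.64582800°, λ=61.58884900°, h=285.0010 m

φ=47.645828°, λ=61.588849°, h=285.001 m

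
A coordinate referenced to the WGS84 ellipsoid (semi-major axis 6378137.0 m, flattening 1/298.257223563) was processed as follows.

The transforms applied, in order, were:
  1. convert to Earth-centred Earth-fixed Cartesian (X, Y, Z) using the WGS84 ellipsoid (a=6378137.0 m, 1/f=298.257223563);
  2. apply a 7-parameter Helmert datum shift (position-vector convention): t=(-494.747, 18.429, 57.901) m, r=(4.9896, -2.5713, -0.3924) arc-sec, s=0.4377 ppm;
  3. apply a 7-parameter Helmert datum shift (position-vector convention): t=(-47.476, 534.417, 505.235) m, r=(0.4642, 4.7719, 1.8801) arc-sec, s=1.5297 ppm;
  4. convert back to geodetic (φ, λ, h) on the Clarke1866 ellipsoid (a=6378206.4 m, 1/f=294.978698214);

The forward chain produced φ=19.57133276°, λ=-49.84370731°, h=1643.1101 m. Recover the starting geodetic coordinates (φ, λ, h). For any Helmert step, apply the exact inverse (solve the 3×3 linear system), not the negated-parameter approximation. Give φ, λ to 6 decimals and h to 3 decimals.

φ=19.564413°, λ=-49.843389°, h=2212.717 m

start: φ=19.571333°, λ=-49.843707°, h=1643.110 m
→ ECEF (a=6378206.400, f=1/294.978698214): X=3877979.6455, Y=-4596076.3259, Z=2123467.7682
→ Helmert⁻¹: X=3877930.1744, Y=-4596634.2808, Z=2123059.3457
→ Helmert⁻¹: X=3878458.4346, Y=-4596591.9619, Z=2123063.3593
→ geod (Bowring, a=6378137.000): φ=19.56441300°, λ=-49.84338900°, h=2212.7170 m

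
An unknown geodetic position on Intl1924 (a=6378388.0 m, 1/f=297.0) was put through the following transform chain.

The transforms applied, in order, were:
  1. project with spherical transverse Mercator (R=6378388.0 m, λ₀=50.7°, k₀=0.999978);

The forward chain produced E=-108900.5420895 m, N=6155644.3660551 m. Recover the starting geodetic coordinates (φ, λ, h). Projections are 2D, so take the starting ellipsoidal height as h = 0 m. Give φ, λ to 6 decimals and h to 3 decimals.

start: E=-108900.5421, N=6155644.3661 m
→ tm⁻¹: φ=55.28407900°, λ=48.98219300°

φ=55.284079°, λ=48.982193°, h=0.000 m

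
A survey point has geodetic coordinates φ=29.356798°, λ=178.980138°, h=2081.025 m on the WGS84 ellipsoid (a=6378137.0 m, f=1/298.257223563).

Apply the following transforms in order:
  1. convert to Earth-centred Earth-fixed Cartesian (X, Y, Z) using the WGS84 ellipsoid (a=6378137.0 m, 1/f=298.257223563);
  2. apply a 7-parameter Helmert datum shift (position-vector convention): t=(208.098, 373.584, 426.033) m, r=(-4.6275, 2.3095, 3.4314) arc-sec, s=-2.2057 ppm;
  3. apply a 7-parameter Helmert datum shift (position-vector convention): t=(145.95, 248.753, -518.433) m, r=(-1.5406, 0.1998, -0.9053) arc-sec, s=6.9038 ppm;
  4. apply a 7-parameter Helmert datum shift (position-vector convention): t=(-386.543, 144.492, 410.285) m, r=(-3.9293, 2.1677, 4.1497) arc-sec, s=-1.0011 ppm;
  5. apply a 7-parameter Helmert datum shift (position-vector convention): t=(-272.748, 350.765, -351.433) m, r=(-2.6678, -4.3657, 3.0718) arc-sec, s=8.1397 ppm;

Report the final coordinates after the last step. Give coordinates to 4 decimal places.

X=-5564861.1231 m, Y=100106.3656 m, Z=3109455.6115 m

start: φ=29.356798°, λ=178.980138°, h=2081.025 m
→ ECEF (a=6378137.000, f=1/298.257223563): X=-5564489.9956, Y=99058.1047, Z=3109450.1086
→ Helmert 7p (PV): X=-5564236.4562, Y=99408.6597, Z=3109929.3650
→ Helmert 7p (PV): X=-5564125.4718, Y=99705.7491, Z=3109437.0497
→ Helmert 7p (PV): X=-5564475.7725, Y=99797.4346, Z=3109900.7975
→ Helmert 7p (PV): X=-5564861.1231, Y=100106.3656, Z=3109455.6115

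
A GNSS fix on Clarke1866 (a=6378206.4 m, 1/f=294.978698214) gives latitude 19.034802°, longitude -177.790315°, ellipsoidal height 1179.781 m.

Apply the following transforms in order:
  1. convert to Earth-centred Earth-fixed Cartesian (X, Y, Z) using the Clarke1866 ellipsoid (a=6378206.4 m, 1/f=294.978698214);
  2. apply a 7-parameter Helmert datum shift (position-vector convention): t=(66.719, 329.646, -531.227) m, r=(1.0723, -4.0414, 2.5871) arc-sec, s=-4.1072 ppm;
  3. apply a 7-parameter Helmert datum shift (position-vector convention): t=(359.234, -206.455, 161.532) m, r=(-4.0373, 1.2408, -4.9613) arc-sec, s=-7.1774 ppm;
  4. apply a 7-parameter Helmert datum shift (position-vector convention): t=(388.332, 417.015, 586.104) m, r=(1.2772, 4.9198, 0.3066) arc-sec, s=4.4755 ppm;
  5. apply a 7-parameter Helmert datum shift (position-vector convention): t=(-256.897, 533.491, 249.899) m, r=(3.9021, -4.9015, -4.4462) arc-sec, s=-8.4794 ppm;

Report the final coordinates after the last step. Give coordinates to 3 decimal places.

X=-6027637.000 m, Y=-231357.163 m, Z=2067603.296 m

start: φ=19.034802°, λ=-177.790315°, h=1179.781 m
→ ECEF (a=6378206.400, f=1/294.978698214): X=-6028251.3130, Y=-232602.5526, Z=2067252.3849
→ Helmert 7p (PV): X=-6028197.4214, Y=-232358.3079, Z=2066593.3455
→ Helmert 7p (PV): X=-6027788.0779, Y=-232377.6497, Z=2066780.8555
→ Helmert 7p (PV): X=-6027377.0810, Y=-231983.4323, Z=2067518.5451
→ Helmert 7p (PV): X=-6027637.0004, Y=-231357.1633, Z=2067603.2960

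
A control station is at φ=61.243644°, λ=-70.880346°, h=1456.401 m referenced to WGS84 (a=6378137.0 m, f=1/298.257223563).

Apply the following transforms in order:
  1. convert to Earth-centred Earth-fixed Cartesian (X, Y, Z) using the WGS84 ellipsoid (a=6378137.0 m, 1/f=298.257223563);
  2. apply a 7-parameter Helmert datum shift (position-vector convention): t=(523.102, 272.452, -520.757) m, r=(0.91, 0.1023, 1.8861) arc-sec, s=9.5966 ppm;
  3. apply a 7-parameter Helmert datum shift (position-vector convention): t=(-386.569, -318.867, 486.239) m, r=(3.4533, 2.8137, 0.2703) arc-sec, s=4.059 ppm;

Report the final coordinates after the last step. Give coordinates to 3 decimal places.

X=1008125.021 m, Y=-2907509.851 m, Z=5569697.005 m

start: φ=61.243644°, λ=-70.880346°, h=1456.401 m
→ ECEF (a=6378137.000, f=1/298.257223563): X=1007865.5946, Y=-2907316.4592, Z=5569731.2203
→ Helmert 7p (PV): X=1008427.7161, Y=-2907087.2643, Z=5569250.5873
→ Helmert 7p (PV): X=1008125.0215, Y=-2907509.8508, Z=5569697.0048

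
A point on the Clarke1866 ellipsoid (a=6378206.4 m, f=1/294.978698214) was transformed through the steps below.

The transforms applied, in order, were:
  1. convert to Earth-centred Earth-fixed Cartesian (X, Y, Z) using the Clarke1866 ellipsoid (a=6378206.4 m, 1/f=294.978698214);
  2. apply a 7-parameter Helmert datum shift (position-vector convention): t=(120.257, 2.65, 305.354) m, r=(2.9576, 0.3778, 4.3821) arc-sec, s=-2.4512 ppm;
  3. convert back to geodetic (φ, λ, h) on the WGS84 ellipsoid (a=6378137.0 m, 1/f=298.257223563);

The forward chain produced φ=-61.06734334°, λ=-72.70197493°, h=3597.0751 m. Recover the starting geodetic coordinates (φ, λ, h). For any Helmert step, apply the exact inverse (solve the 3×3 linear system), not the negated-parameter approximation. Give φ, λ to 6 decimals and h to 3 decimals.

start: φ=-61.067343°, λ=-72.701975°, h=3597.075 m
→ ECEF (a=6378137.000, f=1/298.257223563): X=920364.0730, Y=-2955307.6168, Z=-5562124.9039
→ Helmert⁻¹: X=920193.4720, Y=-2955416.8188, Z=-5562399.8298
→ geod (Bowring, a=6378206.400): φ=-61.06992600°, λ=-72.70559100°, h=3976.2840 m

φ=-61.069926°, λ=-72.705591°, h=3976.284 m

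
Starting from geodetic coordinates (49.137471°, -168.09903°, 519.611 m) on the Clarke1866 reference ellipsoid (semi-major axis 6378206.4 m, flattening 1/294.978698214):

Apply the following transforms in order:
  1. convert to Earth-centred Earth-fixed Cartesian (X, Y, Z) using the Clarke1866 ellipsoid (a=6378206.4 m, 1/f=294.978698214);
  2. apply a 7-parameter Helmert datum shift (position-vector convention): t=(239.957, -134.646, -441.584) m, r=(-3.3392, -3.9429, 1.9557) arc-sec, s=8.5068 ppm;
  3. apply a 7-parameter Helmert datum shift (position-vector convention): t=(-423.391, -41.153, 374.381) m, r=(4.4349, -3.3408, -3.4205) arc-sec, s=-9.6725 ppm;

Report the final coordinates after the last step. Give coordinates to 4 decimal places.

X=-4091837.3512 m, Y=-862454.2852 m, Z=4800541.6514 m

start: φ=49.137471°, λ=-168.099030°, h=519.611 m
→ ECEF (a=6378206.400, f=1/294.978698214): X=-4091483.0416, Y=-862283.0548, Z=4800763.5067
→ Helmert 7p (PV): X=-4091361.4850, Y=-862386.1100, Z=4800298.5090
→ Helmert 7p (PV): X=-4091837.3512, Y=-862454.2852, Z=4800541.6514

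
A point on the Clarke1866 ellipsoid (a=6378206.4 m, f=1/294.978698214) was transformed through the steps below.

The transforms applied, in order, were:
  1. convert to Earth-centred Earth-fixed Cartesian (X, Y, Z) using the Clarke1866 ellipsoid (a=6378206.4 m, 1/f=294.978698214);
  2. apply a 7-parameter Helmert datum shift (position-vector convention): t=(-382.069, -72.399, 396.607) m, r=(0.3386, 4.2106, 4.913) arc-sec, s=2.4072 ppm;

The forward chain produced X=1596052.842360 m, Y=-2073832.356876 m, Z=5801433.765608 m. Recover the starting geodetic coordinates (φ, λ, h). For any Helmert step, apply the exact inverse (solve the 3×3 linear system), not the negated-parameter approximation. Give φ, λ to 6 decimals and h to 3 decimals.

start: X=1596052.8424, Y=-2073832.3569, Z=5801433.7656 m
→ Helmert⁻¹: X=1596263.2529, Y=-2073783.4643, Z=5801059.1841
→ geod (Bowring, a=6378206.400): φ=65.86423100°, λ=-52.41327000°, h=3808.7510 m

φ=65.864231°, λ=-52.413270°, h=3808.751 m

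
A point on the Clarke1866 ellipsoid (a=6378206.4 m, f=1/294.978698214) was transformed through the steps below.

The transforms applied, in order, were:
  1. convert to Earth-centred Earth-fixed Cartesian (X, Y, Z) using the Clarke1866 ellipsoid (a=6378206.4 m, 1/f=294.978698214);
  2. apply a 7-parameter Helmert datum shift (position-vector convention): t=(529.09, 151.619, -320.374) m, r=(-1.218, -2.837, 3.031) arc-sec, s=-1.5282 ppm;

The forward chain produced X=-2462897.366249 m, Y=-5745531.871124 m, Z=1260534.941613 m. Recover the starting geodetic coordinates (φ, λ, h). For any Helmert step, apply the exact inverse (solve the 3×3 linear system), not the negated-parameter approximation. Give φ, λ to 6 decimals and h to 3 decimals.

φ=11.478560°, λ=-113.207605°, h=42.804 m

start: X=-2462897.3662, Y=-5745531.8711, Z=1260534.9416 m
→ Helmert⁻¹: X=-2463497.3096, Y=-5745663.5157, Z=1260857.1975
→ geod (Bowring, a=6378206.400): φ=11.47856000°, λ=-113.20760500°, h=42.8040 m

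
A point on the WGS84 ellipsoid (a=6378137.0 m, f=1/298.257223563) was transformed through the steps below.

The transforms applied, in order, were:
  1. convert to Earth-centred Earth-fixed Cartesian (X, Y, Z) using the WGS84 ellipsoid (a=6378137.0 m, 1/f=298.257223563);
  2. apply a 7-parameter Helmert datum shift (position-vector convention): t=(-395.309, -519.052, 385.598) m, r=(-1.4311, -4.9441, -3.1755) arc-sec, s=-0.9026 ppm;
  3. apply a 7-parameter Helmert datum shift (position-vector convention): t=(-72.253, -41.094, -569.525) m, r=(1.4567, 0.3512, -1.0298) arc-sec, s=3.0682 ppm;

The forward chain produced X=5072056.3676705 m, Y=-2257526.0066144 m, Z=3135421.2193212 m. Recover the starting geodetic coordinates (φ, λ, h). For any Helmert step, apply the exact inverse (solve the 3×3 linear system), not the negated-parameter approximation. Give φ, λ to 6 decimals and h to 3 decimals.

φ=29.620421°, λ=-23.984702°, h=3278.283 m

start: X=5072056.3677, Y=-2257526.0066, Z=3135421.2193 m
→ Helmert⁻¹: X=5072118.9893, Y=-2257430.5157, Z=3136005.7012
→ Helmert⁻¹: X=5072628.7782, Y=-2256857.1609, Z=3135485.6857
→ geod (Bowring, a=6378137.000): φ=29.62042100°, λ=-23.98470200°, h=3278.2830 m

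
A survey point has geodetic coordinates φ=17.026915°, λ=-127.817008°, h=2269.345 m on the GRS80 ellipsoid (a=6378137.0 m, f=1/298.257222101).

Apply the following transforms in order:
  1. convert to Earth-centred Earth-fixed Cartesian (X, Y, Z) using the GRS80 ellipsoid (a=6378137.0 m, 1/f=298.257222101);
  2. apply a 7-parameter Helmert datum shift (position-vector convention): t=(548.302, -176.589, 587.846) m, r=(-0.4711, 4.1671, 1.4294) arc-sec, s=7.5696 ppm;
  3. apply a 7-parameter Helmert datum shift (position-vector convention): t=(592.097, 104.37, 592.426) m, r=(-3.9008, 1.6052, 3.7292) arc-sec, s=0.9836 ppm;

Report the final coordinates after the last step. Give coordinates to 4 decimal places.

X=-3740407.6073 m, Y=-4820967.8661 m, Z=1857749.2700 m

start: φ=17.026915°, λ=-127.817008°, h=2269.345 m
→ ECEF (a=6378137.000, f=1/298.257222101): X=-3741688.5296, Y=-4820800.2053, Z=1856346.2286
→ Helmert 7p (PV): X=-3741097.6392, Y=-4821034.9758, Z=1857034.7297
→ Helmert 7p (PV): X=-3740407.6073, Y=-4820967.8661, Z=1857749.2700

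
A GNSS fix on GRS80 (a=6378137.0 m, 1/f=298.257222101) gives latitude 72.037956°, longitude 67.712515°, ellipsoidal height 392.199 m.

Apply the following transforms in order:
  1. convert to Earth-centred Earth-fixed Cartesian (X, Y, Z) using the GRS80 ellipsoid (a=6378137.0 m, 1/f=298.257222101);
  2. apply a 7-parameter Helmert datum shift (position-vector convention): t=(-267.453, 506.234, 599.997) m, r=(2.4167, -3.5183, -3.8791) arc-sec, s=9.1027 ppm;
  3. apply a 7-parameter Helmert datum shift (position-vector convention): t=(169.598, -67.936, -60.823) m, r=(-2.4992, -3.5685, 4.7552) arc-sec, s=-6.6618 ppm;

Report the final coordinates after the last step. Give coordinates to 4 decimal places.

start: φ=72.037956°, λ=67.712515°, h=392.199 m
→ ECEF (a=6378137.000, f=1/298.257222101): X=748283.2679, Y=1825638.8811, Z=6045366.8245
→ Helmert 7p (PV): X=747953.8423, Y=1826076.8296, Z=6046056.0047
→ Helmert 7p (PV): X=747971.7602, Y=1826087.2281, Z=6045945.7186

X=747971.7602 m, Y=1826087.2281 m, Z=6045945.7186 m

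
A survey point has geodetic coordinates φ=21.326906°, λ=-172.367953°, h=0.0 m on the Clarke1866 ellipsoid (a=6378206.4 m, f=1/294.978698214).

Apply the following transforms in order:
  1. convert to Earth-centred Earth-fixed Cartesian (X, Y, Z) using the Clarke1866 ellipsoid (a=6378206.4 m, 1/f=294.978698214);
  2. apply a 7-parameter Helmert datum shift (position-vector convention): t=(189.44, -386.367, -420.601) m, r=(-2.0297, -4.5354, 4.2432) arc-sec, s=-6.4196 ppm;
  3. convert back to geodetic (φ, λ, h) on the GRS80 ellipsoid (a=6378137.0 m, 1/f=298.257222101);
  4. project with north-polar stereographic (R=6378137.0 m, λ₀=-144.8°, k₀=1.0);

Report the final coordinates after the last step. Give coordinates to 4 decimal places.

start: φ=21.326906°, λ=-172.367953°, h=0.000 m
→ ECEF (a=6378206.400, f=1/294.978698214): X=-5891435.4500, Y=-789439.4682, Z=2305012.5871
→ Helmert 7p (PV): X=-5891242.6323, Y=-789919.2811, Z=2304455.4156
→ geod (Bowring, a=6378137.000): φ=21.32118418°, λ=-172.36312205°, h=-283.2244 m
→ stereo (R=6378137.0, λ₀=-144.8°): E=-4032469.2212, N=-7725509.1037

E=-4032469.2212 m, N=-7725509.1037 m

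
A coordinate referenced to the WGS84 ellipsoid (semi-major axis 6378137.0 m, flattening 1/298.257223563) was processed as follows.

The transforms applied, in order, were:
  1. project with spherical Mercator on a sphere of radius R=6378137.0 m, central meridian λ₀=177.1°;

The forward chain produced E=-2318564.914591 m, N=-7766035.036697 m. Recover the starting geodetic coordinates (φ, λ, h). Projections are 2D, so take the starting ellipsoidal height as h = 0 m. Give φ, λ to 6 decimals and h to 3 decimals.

φ=-57.028935°, λ=156.271977°, h=0.000 m

start: E=-2318564.9146, N=-7766035.0367 m
→ merc⁻¹: φ=-57.02893500°, λ=156.27197700°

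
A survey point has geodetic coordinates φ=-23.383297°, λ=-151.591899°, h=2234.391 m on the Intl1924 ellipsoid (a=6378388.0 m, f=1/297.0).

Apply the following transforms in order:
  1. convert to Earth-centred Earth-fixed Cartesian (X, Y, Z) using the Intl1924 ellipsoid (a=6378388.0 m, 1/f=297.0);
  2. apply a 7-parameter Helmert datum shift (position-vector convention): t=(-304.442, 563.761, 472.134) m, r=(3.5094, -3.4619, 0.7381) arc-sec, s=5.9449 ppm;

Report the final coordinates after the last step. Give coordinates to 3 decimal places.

start: φ=-23.383297°, λ=-151.591899°, h=2234.391 m
→ ECEF (a=6378388.000, f=1/297.0): X=-5154070.6635, Y=-2787737.4606, Z=-2516657.7039
→ Helmert 7p (PV): X=-5154353.5310, Y=-2787165.8971, Z=-2516334.4674

X=-5154353.531 m, Y=-2787165.897 m, Z=-2516334.467 m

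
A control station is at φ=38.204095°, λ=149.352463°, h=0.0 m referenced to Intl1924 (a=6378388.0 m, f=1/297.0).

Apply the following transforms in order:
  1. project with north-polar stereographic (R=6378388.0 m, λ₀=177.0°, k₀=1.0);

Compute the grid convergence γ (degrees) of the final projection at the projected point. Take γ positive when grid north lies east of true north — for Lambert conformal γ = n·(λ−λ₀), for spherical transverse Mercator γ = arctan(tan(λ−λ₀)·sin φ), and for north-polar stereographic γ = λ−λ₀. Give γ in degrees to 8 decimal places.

-27.64753700

start: φ=38.204095°, λ=149.352463°, h=0.000 m
→ into stereo (λ₀=177.0°): φ=38.20409500°, λ−λ₀=-27.64753700°
convergence γ = -27.64753700°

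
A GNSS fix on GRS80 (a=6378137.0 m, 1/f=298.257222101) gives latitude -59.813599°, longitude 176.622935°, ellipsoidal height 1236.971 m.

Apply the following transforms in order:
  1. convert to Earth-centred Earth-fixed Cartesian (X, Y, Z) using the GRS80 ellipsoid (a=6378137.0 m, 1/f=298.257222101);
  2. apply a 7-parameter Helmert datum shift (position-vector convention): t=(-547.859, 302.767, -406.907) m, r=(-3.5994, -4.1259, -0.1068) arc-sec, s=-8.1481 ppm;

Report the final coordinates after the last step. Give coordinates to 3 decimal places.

start: φ=-59.813599°, λ=176.622935°, h=1236.971 m
→ ECEF (a=6378137.000, f=1/298.257222101): X=-3210110.3464, Y=189426.2118, Z=-5491133.5946
→ Helmert 7p (PV): X=-3210522.1131, Y=189633.2758, Z=-5491563.2760

X=-3210522.113 m, Y=189633.276 m, Z=-5491563.276 m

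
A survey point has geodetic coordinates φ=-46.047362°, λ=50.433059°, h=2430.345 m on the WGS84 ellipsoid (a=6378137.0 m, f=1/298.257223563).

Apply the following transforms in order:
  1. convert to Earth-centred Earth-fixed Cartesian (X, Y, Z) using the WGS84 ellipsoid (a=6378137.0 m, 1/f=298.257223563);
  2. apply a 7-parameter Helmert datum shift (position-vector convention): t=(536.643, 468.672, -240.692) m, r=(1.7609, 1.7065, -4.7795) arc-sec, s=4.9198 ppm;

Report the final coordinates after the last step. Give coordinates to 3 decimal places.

start: φ=-46.047362°, λ=50.433059°, h=2430.345 m
→ ECEF (a=6378137.000, f=1/298.257223563): X=2825779.4071, Y=3419796.1418, Z=-4570652.5532
→ Helmert 7p (PV): X=2826371.3804, Y=3420255.1804, Z=-4570909.9155

X=2826371.380 m, Y=3420255.180 m, Z=-4570909.915 m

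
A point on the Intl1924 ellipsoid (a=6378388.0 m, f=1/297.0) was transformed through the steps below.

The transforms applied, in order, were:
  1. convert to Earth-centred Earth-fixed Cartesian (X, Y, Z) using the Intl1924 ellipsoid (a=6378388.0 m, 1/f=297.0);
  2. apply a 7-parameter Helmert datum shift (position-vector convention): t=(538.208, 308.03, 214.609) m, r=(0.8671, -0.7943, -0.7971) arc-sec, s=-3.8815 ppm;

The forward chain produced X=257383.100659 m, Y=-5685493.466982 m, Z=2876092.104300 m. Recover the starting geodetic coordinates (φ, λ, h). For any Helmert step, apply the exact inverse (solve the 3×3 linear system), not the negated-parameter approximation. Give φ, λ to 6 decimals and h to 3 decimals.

start: X=257383.1007, Y=-5685493.4670, Z=2876092.1043 m
→ Helmert⁻¹: X=256878.9369, Y=-5685810.4840, Z=2875911.5710
→ geod (Bowring, a=6378388.000): φ=26.96280100°, λ=-87.41319600°, h=2932.2210 m

φ=26.962801°, λ=-87.413196°, h=2932.221 m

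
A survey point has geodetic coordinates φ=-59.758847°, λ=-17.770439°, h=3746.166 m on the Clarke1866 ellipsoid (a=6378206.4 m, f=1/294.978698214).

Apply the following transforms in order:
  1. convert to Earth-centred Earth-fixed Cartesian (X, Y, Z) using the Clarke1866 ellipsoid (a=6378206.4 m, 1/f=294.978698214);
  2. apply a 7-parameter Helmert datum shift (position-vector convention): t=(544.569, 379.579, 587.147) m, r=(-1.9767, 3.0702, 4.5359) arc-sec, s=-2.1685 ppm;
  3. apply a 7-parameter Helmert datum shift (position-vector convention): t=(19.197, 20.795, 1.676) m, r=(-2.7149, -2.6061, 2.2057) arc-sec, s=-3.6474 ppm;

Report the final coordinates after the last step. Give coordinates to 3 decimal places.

X=3069172.574 m, Y=-983094.239 m, Z=-5489397.140 m

start: φ=-59.758847°, λ=-17.770439°, h=3746.166 m
→ ECEF (a=6378206.400, f=1/294.978698214): X=3068606.8764, Y=-983475.7655, Z=-5490033.3562
→ Helmert 7p (PV): X=3069084.7008, Y=-983079.1859, Z=-5489470.5545
→ Helmert 7p (PV): X=3069172.5739, Y=-983094.2393, Z=-5489397.1398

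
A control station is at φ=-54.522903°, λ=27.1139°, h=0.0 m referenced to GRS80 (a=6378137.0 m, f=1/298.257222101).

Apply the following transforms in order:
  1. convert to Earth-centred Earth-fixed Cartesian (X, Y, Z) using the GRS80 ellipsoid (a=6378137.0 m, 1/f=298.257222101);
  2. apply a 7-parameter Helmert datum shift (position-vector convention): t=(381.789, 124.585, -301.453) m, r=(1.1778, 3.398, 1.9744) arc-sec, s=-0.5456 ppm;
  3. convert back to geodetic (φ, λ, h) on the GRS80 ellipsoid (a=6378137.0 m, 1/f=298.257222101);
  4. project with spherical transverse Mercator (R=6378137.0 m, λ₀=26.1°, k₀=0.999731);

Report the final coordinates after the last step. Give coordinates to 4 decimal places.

start: φ=-54.522903°, λ=27.113900°, h=0.000 m
→ ECEF (a=6378137.000, f=1/298.257222101): X=3302253.9164, Y=1690859.7451, Z=-5170740.0893
→ Helmert 7p (PV): X=3302532.5360, Y=1691044.5429, Z=-5171083.4674
→ geod (Bowring, a=6378137.000): φ=-54.52226291°, λ=27.11447917°, h=472.4446 m
→ tm (R=6378137.0, λ₀=26.1°): E=65525.0645, N=-6068230.2926

E=65525.0645 m, N=-6068230.2926 m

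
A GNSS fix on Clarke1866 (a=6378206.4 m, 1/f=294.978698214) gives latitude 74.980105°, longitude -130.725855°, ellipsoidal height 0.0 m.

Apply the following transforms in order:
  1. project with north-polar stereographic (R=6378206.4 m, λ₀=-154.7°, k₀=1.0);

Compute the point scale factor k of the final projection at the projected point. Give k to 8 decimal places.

1.01737892

start: φ=74.980105°, λ=-130.725855°, h=0.000 m
→ into stereo (λ₀=-154.7°): φ=74.98010500°, λ−λ₀=23.97414500°
scale k = 1.01737892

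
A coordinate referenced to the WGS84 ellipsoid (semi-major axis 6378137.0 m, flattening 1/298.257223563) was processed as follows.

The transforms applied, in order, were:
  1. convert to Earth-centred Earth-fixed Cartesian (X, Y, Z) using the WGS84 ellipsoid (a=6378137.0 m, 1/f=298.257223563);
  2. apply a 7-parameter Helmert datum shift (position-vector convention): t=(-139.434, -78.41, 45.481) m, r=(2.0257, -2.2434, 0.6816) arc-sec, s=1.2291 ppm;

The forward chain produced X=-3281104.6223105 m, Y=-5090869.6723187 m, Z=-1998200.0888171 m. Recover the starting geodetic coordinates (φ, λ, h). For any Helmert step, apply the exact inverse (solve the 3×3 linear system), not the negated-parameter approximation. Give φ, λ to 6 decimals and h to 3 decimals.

φ=-18.373529°, λ=-122.801646°, h=1571.087 m

start: X=-3281104.6223, Y=-5090869.6723, Z=-1998200.0888 m
→ Helmert⁻¹: X=-3280999.7107, Y=-5090793.7868, Z=-1998157.4326
→ geod (Bowring, a=6378137.000): φ=-18.37352900°, λ=-122.80164600°, h=1571.0870 m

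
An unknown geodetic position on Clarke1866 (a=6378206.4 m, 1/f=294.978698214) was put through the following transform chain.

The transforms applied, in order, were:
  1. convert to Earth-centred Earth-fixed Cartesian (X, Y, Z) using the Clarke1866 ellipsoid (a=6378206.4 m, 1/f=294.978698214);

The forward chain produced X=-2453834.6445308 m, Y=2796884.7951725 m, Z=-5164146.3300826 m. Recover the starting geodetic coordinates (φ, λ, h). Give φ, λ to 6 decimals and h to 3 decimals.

φ=-54.411820°, λ=131.261954°, h=977.544 m

start: X=-2453834.6445, Y=2796884.7952, Z=-5164146.3301 m
→ geod (Bowring, a=6378206.400): φ=-54.41182000°, λ=131.26195400°, h=977.5440 m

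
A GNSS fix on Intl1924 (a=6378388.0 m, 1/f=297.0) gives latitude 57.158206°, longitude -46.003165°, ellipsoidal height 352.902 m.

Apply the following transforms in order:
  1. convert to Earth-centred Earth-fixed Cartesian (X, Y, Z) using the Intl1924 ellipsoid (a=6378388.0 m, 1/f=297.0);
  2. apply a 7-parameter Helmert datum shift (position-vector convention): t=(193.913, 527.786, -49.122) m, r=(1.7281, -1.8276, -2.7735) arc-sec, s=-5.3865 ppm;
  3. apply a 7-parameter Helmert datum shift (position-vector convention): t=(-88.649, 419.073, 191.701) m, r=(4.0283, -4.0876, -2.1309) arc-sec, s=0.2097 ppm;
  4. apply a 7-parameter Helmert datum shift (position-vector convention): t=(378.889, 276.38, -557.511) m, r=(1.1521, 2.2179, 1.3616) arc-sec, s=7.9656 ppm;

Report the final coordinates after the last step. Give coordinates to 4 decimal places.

start: φ=57.158206°, λ=-46.003165°, h=352.902 m
→ ECEF (a=6378388.000, f=1/297.0): X=2408634.1481, Y=-2494489.4180, Z=5335883.1819
→ Helmert 7p (PV): X=2408734.2674, Y=-2494025.2867, Z=5335805.7608
→ Helmert 7p (PV): X=2408514.6170, Y=-2493735.8280, Z=5335997.6075
→ Helmert 7p (PV): X=2408986.5299, Y=-2493493.2175, Z=5335442.7737

X=2408986.5299 m, Y=-2493493.2175 m, Z=5335442.7737 m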